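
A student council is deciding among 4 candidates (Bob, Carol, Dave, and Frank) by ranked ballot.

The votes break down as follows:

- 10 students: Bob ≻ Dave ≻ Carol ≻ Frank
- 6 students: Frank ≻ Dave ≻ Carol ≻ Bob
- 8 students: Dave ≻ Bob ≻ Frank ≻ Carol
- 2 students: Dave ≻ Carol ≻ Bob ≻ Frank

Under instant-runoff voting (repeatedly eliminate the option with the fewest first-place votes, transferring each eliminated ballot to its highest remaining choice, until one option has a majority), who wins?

Dave

Round 1: Bob 10, Dave 10, Frank 6, Carol 0. Carol has the fewest and is eliminated.
Round 2: Bob 10, Dave 10, Frank 6. Frank has the fewest and is eliminated.
Round 3: Dave 16, Bob 10. Dave has a majority.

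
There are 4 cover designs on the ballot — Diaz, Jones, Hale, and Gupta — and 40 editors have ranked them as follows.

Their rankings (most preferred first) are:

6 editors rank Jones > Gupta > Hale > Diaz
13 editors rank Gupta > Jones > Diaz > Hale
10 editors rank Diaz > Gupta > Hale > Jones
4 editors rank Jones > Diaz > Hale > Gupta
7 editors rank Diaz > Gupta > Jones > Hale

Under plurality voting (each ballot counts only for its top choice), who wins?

Diaz

First-place vote totals:
  Diaz: 17
  Jones: 10
  Hale: 0
  Gupta: 13
Diaz has the most first-place votes.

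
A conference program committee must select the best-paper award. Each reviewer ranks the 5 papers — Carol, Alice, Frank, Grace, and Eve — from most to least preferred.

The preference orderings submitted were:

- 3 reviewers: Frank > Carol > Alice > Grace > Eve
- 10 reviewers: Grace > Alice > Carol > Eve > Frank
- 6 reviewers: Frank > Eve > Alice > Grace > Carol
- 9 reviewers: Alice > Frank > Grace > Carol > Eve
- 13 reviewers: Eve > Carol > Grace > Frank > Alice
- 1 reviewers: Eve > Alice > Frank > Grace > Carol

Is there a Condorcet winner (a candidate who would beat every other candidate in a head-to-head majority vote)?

Yes

Head-to-head results (42 voters total):
Carol vs Alice: Alice wins 26–16.
Carol vs Frank: Carol wins 23–19.
Carol vs Grace: Grace wins 26–16.
Carol vs Eve: Carol wins 22–20.
Alice vs Frank: Frank wins 22–20.
Alice vs Grace: Grace wins 23–19.
Alice vs Eve: Alice wins 22–20.
Frank vs Grace: Grace wins 23–19.
Frank vs Eve: Eve wins 24–18.
Grace vs Eve: Grace wins 22–20.
Grace beats each rival — Carol (26–16), Alice (23–19), Frank (23–19), Eve (22–20) — so Grace is the Condorcet winner.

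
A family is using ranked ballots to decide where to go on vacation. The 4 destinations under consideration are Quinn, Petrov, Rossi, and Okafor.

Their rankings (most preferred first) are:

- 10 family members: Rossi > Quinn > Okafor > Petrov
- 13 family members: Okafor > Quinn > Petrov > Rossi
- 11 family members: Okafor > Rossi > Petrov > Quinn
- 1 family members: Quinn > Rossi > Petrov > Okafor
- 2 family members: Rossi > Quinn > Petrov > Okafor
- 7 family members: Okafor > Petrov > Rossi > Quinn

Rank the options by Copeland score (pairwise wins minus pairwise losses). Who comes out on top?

Okafor

Pairwise results:
  Quinn vs Petrov: Quinn wins 26–18.
  Quinn vs Rossi: Rossi wins 30–14.
  Quinn vs Okafor: Okafor wins 31–13.
  Petrov vs Rossi: Rossi wins 24–20.
  Petrov vs Okafor: Okafor wins 41–3.
  Rossi vs Okafor: Okafor wins 31–13.
Copeland scores (wins − losses):
  Quinn: 1 − 2 = -1
  Petrov: 0 − 3 = -3
  Rossi: 2 − 1 = 1
  Okafor: 3 − 0 = 3
Okafor has the best Copeland score.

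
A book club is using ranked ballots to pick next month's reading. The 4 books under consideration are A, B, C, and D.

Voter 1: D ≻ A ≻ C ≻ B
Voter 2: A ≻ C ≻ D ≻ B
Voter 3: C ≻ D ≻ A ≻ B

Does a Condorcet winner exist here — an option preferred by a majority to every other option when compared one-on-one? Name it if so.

Head-to-head results (3 voters total):
A vs B: A wins 3–0.
A vs C: A wins 2–1.
A vs D: D wins 2–1.
B vs C: C wins 3–0.
B vs D: D wins 3–0.
C vs D: C wins 2–1.
No candidate beats all others: A beats C beats D beats A, a majority cycle.

There is no Condorcet winner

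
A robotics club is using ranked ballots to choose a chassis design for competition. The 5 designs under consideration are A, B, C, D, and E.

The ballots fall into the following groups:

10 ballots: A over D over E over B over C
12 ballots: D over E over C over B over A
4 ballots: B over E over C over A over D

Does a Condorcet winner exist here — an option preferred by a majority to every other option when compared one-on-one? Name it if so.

There is no Condorcet winner

Head-to-head results (26 voters total):
A vs B: B wins 16–10.
A vs C: C wins 16–10.
A vs D: A wins 14–12.
A vs E: E wins 16–10.
B vs C: B wins 14–12.
B vs D: D wins 22–4.
B vs E: E wins 22–4.
C vs D: D wins 22–4.
C vs E: E wins 26–0.
D vs E: D wins 22–4.
No candidate beats all others: A beats D beats B beats A, a majority cycle.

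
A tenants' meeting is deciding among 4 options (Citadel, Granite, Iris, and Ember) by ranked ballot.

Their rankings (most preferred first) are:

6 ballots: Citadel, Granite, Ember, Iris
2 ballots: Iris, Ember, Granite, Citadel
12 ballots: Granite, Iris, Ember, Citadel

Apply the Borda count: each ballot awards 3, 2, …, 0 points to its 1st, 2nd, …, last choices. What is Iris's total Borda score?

Borda scores:
  Citadel: 6·3 + 2·0 + 12·0 = 18
  Granite: 6·2 + 2·1 + 12·3 = 50
  Iris: 6·0 + 2·3 + 12·2 = 30
  Ember: 6·1 + 2·2 + 12·1 = 22

30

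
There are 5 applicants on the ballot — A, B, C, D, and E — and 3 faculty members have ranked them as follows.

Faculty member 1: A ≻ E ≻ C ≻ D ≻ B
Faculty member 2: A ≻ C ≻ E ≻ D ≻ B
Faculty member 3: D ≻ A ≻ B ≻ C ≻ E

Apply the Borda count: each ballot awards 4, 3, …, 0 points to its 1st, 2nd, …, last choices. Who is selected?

A

Borda scores:
  A: 4 + 4 + 3 = 11
  B: 0 + 0 + 2 = 2
  C: 2 + 3 + 1 = 6
  D: 1 + 1 + 4 = 6
  E: 3 + 2 + 0 = 5
A has the highest total.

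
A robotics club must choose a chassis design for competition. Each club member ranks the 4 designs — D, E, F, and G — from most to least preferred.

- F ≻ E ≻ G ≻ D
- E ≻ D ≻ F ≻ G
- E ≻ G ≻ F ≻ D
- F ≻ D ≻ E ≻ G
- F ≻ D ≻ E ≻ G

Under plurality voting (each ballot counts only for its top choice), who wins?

F

First-place vote totals:
  D: 0
  E: 2
  F: 3
  G: 0
F has the most first-place votes.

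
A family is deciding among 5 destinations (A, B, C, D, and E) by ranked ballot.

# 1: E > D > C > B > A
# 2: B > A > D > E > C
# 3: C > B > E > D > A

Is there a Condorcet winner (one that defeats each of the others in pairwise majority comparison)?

Head-to-head results (3 voters total):
A vs B: B wins 3–0.
A vs C: C wins 2–1.
A vs D: D wins 2–1.
A vs E: E wins 2–1.
B vs C: C wins 2–1.
B vs D: B wins 2–1.
B vs E: B wins 2–1.
C vs D: D wins 2–1.
C vs E: E wins 2–1.
D vs E: E wins 2–1.
No candidate beats all others: B beats D beats C beats B, a majority cycle.

No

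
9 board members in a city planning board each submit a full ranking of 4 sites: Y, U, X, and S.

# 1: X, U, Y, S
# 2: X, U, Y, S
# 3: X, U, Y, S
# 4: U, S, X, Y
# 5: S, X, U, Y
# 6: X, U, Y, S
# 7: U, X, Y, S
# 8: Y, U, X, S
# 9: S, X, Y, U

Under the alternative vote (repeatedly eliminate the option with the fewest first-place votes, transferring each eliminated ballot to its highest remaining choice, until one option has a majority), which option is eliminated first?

Y

Round 1: X 4, U 2, S 2, Y 1. Y has the fewest and is eliminated.
Round 2: X 4, U 3, S 2. S has the fewest and is eliminated.
Round 3: X 6, U 3. X has a majority.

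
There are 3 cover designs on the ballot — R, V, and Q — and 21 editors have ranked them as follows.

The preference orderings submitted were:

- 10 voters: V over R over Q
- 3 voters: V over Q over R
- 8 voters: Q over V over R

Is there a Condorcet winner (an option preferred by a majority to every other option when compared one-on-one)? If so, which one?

Head-to-head results (21 voters total):
R vs V: V wins 21–0.
R vs Q: Q wins 11–10.
V vs Q: V wins 13–8.
V beats each rival — R (21–0), Q (13–8) — so V is the Condorcet winner.

V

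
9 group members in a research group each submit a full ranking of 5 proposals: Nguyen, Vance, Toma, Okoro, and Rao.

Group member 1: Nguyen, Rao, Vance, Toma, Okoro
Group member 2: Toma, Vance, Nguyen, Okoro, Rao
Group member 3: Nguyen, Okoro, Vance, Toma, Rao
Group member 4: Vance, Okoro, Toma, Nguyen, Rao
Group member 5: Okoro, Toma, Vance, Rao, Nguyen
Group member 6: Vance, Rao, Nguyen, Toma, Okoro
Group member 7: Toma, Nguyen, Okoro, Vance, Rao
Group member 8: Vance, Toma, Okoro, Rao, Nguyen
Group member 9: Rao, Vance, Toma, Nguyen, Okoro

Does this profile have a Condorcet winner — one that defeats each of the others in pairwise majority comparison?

Head-to-head results (9 voters total):
Nguyen vs Vance: Vance wins 6–3.
Nguyen vs Toma: Toma wins 6–3.
Nguyen vs Okoro: Nguyen wins 6–3.
Nguyen vs Rao: Nguyen wins 5–4.
Vance vs Toma: Vance wins 6–3.
Vance vs Okoro: Vance wins 6–3.
Vance vs Rao: Vance wins 7–2.
Toma vs Okoro: Toma wins 6–3.
Toma vs Rao: Toma wins 6–3.
Okoro vs Rao: Okoro wins 6–3.
Vance beats each rival — Nguyen (6–3), Toma (6–3), Okoro (6–3), Rao (7–2) — so Vance is the Condorcet winner.

Yes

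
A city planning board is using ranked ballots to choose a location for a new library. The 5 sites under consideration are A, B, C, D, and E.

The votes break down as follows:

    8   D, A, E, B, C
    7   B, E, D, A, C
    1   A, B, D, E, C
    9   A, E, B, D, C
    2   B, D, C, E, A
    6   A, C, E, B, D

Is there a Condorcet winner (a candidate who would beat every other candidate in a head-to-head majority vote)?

No

Head-to-head results (33 voters total):
A vs B: A wins 24–9.
A vs C: A wins 31–2.
A vs D: D wins 17–16.
A vs E: A wins 24–9.
B vs C: B wins 27–6.
B vs D: B wins 25–8.
B vs E: E wins 23–10.
C vs D: D wins 27–6.
C vs E: E wins 25–8.
D vs E: E wins 22–11.
No candidate beats all others: A beats B beats D beats A, a majority cycle.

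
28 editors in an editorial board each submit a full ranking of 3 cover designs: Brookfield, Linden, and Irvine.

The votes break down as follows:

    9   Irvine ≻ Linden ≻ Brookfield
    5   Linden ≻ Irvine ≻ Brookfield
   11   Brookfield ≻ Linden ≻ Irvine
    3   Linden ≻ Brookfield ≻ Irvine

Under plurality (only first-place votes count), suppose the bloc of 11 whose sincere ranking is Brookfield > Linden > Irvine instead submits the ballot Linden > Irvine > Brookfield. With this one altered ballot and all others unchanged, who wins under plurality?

Linden

First-place totals with the altered ballot: Brookfield 0, Linden 19, Irvine 9.
The switch changes the winner from Brookfield to Linden.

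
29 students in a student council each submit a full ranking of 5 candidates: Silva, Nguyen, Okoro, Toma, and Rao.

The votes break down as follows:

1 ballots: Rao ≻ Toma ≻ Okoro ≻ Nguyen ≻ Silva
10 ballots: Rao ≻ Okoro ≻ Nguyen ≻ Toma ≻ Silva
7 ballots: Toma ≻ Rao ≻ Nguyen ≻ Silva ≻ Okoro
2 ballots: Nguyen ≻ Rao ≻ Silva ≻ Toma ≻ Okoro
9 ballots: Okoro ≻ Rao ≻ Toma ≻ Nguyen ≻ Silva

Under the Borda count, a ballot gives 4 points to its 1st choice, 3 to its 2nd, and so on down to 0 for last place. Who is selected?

Borda scores:
  Silva: 0 + 10·0 + 7·1 + 2·2 + 9·0 = 11
  Nguyen: 1 + 10·2 + 7·2 + 2·4 + 9·1 = 52
  Okoro: 2 + 10·3 + 7·0 + 2·0 + 9·4 = 68
  Toma: 3 + 10·1 + 7·4 + 2·1 + 9·2 = 61
  Rao: 4 + 10·4 + 7·3 + 2·3 + 9·3 = 98
Rao has the highest total.

Rao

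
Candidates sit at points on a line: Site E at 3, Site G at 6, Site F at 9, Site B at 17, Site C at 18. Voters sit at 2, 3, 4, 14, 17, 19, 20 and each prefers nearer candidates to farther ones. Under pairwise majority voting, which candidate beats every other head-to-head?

With single-peaked preferences on a line, the Condorcet winner is the candidate closest to the median voter.
The median voter (position 14) is closest to Site B at 17.
Check: Site B vs Site E — voters closer to Site B: 4 of 7.

Site B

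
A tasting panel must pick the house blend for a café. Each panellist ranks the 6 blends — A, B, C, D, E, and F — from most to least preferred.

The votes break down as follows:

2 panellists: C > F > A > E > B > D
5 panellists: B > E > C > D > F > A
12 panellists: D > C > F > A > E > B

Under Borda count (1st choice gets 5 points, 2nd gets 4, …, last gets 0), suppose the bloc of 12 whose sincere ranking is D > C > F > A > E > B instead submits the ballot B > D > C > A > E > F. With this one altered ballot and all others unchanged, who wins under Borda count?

B

Borda totals with the altered ballot: A 30, B 87, C 61, D 58, E 36, F 13.
The switch changes the winner from C to B.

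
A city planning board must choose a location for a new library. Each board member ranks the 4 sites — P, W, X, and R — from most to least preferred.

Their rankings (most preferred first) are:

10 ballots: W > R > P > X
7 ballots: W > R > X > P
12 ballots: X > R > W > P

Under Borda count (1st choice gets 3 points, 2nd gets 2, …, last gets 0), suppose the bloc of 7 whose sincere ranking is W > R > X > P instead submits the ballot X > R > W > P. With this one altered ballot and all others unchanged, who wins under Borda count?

R

Borda totals with the altered ballot: P 10, W 49, X 57, R 58.
The switch changes the winner from W to R.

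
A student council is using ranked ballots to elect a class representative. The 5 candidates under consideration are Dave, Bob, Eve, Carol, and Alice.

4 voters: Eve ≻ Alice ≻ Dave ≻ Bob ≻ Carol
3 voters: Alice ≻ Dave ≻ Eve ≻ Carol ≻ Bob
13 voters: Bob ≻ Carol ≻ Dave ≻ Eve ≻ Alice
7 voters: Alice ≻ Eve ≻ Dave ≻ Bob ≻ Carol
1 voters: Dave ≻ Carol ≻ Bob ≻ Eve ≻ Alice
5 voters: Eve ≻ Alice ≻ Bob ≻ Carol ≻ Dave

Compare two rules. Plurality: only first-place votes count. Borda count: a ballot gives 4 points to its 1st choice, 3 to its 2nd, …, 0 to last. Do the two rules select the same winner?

Plurality first-place counts: Dave 1, Bob 13, Eve 9, Carol 0, Alice 10 → Bob.
Borda totals: Dave 61, Bob 75, Eve 77, Carol 50, Alice 67 → Eve.
The two rules disagree: plurality picks Bob, Borda picks Eve.

No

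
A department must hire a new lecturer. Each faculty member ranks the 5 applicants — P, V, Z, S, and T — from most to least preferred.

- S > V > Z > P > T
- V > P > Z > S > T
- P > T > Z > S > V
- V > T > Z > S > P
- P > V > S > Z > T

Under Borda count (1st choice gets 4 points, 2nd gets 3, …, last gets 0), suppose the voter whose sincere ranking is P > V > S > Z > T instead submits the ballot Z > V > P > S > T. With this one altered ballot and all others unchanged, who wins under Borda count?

V

Borda totals with the altered ballot: P 10, V 14, Z 12, S 8, T 6.
The winner is unchanged: still V.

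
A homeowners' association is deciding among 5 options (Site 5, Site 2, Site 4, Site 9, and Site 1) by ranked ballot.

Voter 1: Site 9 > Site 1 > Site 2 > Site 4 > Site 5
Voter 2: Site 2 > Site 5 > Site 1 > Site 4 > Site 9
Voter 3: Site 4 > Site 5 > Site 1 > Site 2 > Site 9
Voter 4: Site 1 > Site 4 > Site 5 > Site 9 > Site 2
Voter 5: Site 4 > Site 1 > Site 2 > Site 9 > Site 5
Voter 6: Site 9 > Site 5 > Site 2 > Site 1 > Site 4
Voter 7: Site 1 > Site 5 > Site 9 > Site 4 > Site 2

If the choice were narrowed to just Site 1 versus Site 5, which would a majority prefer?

Site 1

Ballots ranking Site 1 above Site 5: 4.
Ballots ranking Site 5 above Site 1: 3.
Site 1 wins the head-to-head, 4–3.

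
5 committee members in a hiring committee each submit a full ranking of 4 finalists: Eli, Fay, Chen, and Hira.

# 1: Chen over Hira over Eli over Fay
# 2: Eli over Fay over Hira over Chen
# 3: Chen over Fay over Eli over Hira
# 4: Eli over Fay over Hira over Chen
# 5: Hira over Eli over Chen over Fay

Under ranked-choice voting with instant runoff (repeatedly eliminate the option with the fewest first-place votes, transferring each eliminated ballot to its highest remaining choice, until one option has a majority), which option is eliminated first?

Fay

Round 1: Eli 2, Chen 2, Hira 1, Fay 0. Fay has the fewest and is eliminated.
Round 2: Eli 2, Chen 2, Hira 1. Hira has the fewest and is eliminated.
Round 3: Eli 3, Chen 2. Eli has a majority.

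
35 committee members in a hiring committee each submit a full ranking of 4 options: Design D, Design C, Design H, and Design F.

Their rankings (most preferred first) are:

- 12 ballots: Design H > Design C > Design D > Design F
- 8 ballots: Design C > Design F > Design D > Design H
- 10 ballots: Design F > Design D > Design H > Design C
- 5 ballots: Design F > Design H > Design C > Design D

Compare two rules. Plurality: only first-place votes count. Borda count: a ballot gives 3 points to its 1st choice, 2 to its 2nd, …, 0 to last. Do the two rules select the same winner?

Plurality first-place counts: Design D 0, Design C 8, Design H 12, Design F 15 → Design F.
Borda totals: Design D 40, Design C 53, Design H 56, Design F 61 → Design F.
The two rules agree on Design F.

Yes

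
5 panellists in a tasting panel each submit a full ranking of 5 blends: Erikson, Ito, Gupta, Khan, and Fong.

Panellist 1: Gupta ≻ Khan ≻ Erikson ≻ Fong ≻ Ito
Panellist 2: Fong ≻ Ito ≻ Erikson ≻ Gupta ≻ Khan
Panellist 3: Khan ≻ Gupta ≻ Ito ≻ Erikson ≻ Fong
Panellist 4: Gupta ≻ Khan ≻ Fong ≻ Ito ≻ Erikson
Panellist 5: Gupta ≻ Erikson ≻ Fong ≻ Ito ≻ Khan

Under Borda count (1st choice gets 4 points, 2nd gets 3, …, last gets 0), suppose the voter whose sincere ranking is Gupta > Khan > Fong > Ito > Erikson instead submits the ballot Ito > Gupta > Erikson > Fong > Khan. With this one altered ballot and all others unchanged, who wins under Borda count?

Gupta

Borda totals with the altered ballot: Erikson 10, Ito 10, Gupta 15, Khan 7, Fong 8.
The winner is unchanged: still Gupta.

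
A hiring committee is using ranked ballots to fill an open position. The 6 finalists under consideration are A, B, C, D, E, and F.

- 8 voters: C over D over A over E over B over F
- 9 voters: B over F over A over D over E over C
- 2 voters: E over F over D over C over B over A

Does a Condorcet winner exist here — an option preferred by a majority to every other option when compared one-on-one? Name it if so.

None — there is no Condorcet winner

Head-to-head results (19 voters total):
A vs B: B wins 11–8.
A vs C: C wins 10–9.
A vs D: D wins 10–9.
A vs E: A wins 17–2.
A vs F: F wins 11–8.
B vs C: C wins 10–9.
B vs D: D wins 10–9.
B vs E: E wins 10–9.
B vs F: B wins 17–2.
C vs D: D wins 11–8.
C vs E: E wins 11–8.
C vs F: F wins 11–8.
D vs E: D wins 17–2.
D vs F: F wins 11–8.
E vs F: E wins 10–9.
No candidate beats all others: A beats E beats B beats A, a majority cycle.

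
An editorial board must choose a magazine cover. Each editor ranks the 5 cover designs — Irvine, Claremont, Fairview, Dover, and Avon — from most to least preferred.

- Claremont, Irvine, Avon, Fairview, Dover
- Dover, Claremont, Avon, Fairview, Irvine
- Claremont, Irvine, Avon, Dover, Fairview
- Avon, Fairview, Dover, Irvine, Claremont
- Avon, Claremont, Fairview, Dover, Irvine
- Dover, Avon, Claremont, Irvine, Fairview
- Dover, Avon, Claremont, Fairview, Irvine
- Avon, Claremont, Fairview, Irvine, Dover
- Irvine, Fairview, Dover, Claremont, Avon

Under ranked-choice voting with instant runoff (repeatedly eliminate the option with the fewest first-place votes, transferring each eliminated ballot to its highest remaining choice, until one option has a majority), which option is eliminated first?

Fairview

Round 1: Dover 3, Avon 3, Claremont 2, Irvine 1, Fairview 0. Fairview has the fewest and is eliminated.
Round 2: Dover 3, Avon 3, Claremont 2, Irvine 1. Irvine has the fewest and is eliminated.
Round 3: Dover 4, Avon 3, Claremont 2. Claremont has the fewest and is eliminated.
Round 4: Avon 5, Dover 4. Avon has a majority.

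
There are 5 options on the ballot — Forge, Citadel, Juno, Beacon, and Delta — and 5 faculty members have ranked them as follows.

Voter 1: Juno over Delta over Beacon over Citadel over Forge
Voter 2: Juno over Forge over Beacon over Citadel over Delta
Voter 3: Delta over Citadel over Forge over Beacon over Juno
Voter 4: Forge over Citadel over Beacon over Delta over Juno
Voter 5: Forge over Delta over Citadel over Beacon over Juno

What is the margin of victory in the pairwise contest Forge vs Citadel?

Ballots ranking Forge above Citadel: 3.
Ballots ranking Citadel above Forge: 2.
Forge wins 3–2, a margin of 1.

1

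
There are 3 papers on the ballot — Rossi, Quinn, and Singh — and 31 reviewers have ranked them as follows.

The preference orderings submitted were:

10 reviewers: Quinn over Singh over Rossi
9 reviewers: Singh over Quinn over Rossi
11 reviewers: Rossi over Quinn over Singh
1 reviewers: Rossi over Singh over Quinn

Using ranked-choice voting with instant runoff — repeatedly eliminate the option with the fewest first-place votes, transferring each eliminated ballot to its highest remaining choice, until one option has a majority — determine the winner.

Round 1: Rossi 12, Quinn 10, Singh 9. Singh has the fewest and is eliminated.
Round 2: Quinn 19, Rossi 12. Quinn has a majority.

Quinn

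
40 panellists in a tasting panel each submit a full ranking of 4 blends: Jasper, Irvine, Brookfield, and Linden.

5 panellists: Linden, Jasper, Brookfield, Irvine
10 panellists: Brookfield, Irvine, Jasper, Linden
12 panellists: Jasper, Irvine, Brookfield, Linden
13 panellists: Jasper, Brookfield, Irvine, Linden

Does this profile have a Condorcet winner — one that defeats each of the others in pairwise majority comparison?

Yes

Head-to-head results (40 voters total):
Jasper vs Irvine: Jasper wins 30–10.
Jasper vs Brookfield: Jasper wins 30–10.
Jasper vs Linden: Jasper wins 35–5.
Irvine vs Brookfield: Brookfield wins 28–12.
Irvine vs Linden: Irvine wins 35–5.
Brookfield vs Linden: Brookfield wins 35–5.
Jasper beats each rival — Irvine (30–10), Brookfield (30–10), Linden (35–5) — so Jasper is the Condorcet winner.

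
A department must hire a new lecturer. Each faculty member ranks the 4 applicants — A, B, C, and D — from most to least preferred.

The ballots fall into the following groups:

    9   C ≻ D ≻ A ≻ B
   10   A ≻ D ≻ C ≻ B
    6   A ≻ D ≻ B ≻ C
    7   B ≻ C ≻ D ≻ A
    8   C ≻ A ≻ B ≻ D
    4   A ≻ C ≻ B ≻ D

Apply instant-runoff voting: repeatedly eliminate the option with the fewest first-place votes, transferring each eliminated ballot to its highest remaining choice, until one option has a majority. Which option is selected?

Round 1: A 20, C 17, B 7, D 0. D has the fewest and is eliminated.
Round 2: A 20, C 17, B 7. B has the fewest and is eliminated.
Round 3: C 24, A 20. C has a majority.

C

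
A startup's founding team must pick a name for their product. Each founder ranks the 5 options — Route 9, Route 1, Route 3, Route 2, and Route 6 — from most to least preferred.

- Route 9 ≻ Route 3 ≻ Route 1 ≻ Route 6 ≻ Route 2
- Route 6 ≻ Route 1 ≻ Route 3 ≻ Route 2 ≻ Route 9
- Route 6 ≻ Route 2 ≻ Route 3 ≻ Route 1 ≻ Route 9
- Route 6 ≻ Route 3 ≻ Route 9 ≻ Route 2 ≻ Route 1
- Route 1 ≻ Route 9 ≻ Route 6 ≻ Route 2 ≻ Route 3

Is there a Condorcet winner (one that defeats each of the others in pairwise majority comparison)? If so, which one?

Route 6

Head-to-head results (5 voters total):
Route 9 vs Route 1: Route 1 wins 3–2.
Route 9 vs Route 3: Route 3 wins 3–2.
Route 9 vs Route 2: Route 9 wins 3–2.
Route 9 vs Route 6: Route 6 wins 3–2.
Route 1 vs Route 3: Route 3 wins 3–2.
Route 1 vs Route 2: Route 1 wins 3–2.
Route 1 vs Route 6: Route 6 wins 3–2.
Route 3 vs Route 2: Route 3 wins 3–2.
Route 3 vs Route 6: Route 6 wins 4–1.
Route 2 vs Route 6: Route 6 wins 5–0.
Route 6 beats each rival — Route 9 (3–2), Route 1 (3–2), Route 3 (4–1), Route 2 (5–0) — so Route 6 is the Condorcet winner.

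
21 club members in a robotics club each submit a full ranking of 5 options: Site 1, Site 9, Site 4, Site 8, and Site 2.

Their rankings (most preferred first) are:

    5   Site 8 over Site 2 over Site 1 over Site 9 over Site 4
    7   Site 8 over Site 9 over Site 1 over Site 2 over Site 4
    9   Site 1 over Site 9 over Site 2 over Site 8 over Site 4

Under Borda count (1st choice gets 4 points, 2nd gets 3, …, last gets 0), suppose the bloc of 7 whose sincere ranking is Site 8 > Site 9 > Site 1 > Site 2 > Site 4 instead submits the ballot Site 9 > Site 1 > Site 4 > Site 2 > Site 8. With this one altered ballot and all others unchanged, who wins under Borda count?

Borda totals with the altered ballot: Site 1 67, Site 9 60, Site 4 14, Site 8 29, Site 2 40.
The winner is unchanged: still Site 1.

Site 1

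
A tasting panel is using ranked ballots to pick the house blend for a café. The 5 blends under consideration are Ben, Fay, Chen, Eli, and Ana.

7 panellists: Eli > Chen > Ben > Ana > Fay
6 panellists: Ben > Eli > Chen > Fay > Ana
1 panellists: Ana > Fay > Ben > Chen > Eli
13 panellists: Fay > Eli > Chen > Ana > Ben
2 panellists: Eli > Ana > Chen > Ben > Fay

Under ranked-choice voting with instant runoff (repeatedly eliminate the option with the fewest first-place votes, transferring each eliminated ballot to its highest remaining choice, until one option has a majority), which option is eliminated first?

Chen

Round 1: Fay 13, Eli 9, Ben 6, Ana 1, Chen 0. Chen has the fewest and is eliminated.
Round 2: Fay 13, Eli 9, Ben 6, Ana 1. Ana has the fewest and is eliminated.
Round 3: Fay 14, Eli 9, Ben 6. Ben has the fewest and is eliminated.
Round 4: Eli 15, Fay 14. Eli has a majority.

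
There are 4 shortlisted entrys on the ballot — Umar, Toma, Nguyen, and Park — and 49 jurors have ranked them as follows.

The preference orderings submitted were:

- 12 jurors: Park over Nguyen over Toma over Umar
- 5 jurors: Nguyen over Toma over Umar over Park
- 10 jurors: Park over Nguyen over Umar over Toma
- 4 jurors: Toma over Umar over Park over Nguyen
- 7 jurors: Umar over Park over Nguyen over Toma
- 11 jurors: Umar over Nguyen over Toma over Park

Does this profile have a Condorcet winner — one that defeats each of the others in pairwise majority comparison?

Head-to-head results (49 voters total):
Umar vs Toma: Umar wins 28–21.
Umar vs Nguyen: Nguyen wins 27–22.
Umar vs Park: Umar wins 27–22.
Toma vs Nguyen: Nguyen wins 45–4.
Toma vs Park: Park wins 29–20.
Nguyen vs Park: Park wins 33–16.
No candidate beats all others: Umar beats Park beats Nguyen beats Umar, a majority cycle.

No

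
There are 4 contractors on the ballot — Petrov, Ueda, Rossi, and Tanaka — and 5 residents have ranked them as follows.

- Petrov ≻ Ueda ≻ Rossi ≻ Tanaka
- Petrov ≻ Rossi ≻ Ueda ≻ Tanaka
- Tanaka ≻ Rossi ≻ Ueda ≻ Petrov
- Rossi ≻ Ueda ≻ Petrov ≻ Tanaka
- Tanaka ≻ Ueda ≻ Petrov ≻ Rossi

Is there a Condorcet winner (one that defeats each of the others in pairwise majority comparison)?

Head-to-head results (5 voters total):
Petrov vs Ueda: Ueda wins 3–2.
Petrov vs Rossi: Petrov wins 3–2.
Petrov vs Tanaka: Petrov wins 3–2.
Ueda vs Rossi: Rossi wins 3–2.
Ueda vs Tanaka: Ueda wins 3–2.
Rossi vs Tanaka: Rossi wins 3–2.
No candidate beats all others: Petrov beats Rossi beats Ueda beats Petrov, a majority cycle.

No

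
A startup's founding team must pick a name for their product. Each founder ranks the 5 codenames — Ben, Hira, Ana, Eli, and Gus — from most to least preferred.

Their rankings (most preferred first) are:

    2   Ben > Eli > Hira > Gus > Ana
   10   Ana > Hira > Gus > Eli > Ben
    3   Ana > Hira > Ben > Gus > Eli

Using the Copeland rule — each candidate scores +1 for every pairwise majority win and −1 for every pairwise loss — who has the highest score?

Pairwise results:
  Ben vs Hira: Hira wins 13–2.
  Ben vs Ana: Ana wins 13–2.
  Ben vs Eli: Eli wins 10–5.
  Ben vs Gus: Gus wins 10–5.
  Hira vs Ana: Ana wins 13–2.
  Hira vs Eli: Hira wins 13–2.
  Hira vs Gus: Hira wins 15–0.
  Ana vs Eli: Ana wins 13–2.
  Ana vs Gus: Ana wins 13–2.
  Eli vs Gus: Gus wins 13–2.
Copeland scores (wins − losses):
  Ben: 0 − 4 = -4
  Hira: 3 − 1 = 2
  Ana: 4 − 0 = 4
  Eli: 1 − 3 = -2
  Gus: 2 − 2 = 0
Ana has the best Copeland score.

Ana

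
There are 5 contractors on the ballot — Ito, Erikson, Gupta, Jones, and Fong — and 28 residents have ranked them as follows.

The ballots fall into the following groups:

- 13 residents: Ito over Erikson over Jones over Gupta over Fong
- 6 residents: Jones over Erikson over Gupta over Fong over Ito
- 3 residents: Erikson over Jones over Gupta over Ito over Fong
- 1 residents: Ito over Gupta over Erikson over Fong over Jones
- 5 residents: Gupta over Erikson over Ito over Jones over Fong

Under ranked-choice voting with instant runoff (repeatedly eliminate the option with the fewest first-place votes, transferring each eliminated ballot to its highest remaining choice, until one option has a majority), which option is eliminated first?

Fong

Round 1: Ito 14, Jones 6, Gupta 5, Erikson 3, Fong 0. Fong has the fewest and is eliminated.
Round 2: Ito 14, Jones 6, Gupta 5, Erikson 3. Erikson has the fewest and is eliminated.
Round 3: Ito 14, Jones 9, Gupta 5. Gupta has the fewest and is eliminated.
Round 4: Ito 19, Jones 9. Ito has a majority.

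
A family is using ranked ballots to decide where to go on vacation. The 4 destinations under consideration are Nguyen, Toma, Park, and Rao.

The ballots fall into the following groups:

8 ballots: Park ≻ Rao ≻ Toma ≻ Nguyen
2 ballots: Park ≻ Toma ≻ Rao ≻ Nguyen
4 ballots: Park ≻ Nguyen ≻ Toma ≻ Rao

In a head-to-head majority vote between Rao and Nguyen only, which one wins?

Rao

Ballots ranking Rao above Nguyen: 8+2 = 10.
Ballots ranking Nguyen above Rao: 4.
Rao wins the head-to-head, 10–4.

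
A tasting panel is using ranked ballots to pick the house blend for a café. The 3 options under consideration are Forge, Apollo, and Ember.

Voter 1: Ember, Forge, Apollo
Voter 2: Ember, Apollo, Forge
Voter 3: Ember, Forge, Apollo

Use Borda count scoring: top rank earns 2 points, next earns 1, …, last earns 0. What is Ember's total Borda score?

6

Borda scores:
  Forge: 1 + 0 + 1 = 2
  Apollo: 0 + 1 + 0 = 1
  Ember: 2 + 2 + 2 = 6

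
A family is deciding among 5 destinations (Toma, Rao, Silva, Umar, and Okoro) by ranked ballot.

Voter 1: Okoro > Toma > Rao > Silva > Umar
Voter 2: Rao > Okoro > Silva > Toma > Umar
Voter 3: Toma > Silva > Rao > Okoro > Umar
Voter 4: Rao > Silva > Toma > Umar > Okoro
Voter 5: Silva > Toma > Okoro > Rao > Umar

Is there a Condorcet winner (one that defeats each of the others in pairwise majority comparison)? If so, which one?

No Condorcet winner

Head-to-head results (5 voters total):
Toma vs Rao: Toma wins 3–2.
Toma vs Silva: Silva wins 3–2.
Toma vs Umar: Toma wins 5–0.
Toma vs Okoro: Toma wins 3–2.
Rao vs Silva: Rao wins 3–2.
Rao vs Umar: Rao wins 5–0.
Rao vs Okoro: Rao wins 3–2.
Silva vs Umar: Silva wins 5–0.
Silva vs Okoro: Silva wins 3–2.
Umar vs Okoro: Okoro wins 4–1.
No candidate beats all others: Toma beats Rao beats Silva beats Toma, a majority cycle.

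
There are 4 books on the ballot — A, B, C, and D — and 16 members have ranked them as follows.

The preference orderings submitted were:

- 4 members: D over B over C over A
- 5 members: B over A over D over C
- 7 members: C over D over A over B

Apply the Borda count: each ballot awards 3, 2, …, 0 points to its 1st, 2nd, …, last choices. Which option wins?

D

Borda scores:
  A: 4·0 + 5·2 + 7·1 = 17
  B: 4·2 + 5·3 + 7·0 = 23
  C: 4·1 + 5·0 + 7·3 = 25
  D: 4·3 + 5·1 + 7·2 = 31
D has the highest total.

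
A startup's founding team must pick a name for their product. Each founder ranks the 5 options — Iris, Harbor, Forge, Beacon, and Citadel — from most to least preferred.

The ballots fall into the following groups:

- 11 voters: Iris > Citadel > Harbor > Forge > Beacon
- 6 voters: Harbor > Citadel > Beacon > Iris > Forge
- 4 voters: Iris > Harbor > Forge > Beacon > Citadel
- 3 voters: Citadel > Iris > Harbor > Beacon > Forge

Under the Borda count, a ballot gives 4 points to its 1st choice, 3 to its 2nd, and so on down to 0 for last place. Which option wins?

Iris

Borda scores:
  Iris: 11·4 + 6·1 + 4·4 + 3·3 = 75
  Harbor: 11·2 + 6·4 + 4·3 + 3·2 = 64
  Forge: 11·1 + 6·0 + 4·2 + 3·0 = 19
  Beacon: 11·0 + 6·2 + 4·1 + 3·1 = 19
  Citadel: 11·3 + 6·3 + 4·0 + 3·4 = 63
Iris has the highest total.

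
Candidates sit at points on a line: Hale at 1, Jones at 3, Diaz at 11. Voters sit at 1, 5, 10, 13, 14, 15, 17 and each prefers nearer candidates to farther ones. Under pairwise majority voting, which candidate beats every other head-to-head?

Diaz

With single-peaked preferences on a line, the Condorcet winner is the candidate closest to the median voter.
The median voter (position 13) is closest to Diaz at 11.
Check: Diaz vs Jones — voters closer to Diaz: 5 of 7.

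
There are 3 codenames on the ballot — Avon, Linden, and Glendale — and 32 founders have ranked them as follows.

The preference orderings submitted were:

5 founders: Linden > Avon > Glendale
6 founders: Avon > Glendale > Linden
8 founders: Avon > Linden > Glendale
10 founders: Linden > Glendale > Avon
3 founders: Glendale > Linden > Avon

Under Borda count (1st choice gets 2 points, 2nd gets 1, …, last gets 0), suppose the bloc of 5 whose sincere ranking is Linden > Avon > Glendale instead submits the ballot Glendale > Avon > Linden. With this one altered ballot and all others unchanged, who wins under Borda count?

Avon

Borda totals with the altered ballot: Avon 33, Linden 31, Glendale 32.
The switch changes the winner from Linden to Avon.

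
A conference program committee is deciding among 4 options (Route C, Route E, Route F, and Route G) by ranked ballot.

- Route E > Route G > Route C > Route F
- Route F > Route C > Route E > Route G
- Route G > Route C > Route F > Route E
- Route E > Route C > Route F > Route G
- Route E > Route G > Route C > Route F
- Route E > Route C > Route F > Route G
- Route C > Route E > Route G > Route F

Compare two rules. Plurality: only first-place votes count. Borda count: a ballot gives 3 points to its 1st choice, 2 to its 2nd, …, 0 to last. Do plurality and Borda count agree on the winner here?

Plurality first-place counts: Route C 1, Route E 4, Route F 1, Route G 1 → Route E.
Borda totals: Route C 13, Route E 15, Route F 6, Route G 8 → Route E.
The two rules agree on Route E.

Yes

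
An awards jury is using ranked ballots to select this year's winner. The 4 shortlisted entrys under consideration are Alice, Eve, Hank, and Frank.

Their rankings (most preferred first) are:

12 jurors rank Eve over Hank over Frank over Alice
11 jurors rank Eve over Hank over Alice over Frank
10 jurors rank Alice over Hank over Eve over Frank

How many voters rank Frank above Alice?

12

Ballots ranking Frank above Alice: 12.
Ballots ranking Alice above Frank: 11+10 = 21.
So 12 of 33 voters prefer Frank to Alice.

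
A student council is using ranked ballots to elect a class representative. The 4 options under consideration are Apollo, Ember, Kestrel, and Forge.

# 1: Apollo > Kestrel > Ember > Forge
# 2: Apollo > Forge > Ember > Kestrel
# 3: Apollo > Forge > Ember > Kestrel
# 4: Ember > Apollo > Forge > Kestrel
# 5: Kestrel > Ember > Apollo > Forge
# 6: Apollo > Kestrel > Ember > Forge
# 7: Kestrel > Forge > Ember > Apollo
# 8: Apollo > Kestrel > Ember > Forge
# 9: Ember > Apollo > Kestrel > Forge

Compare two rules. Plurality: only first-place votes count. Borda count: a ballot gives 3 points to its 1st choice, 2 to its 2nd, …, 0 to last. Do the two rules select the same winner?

Plurality first-place counts: Apollo 5, Ember 2, Kestrel 2, Forge 0 → Apollo.
Borda totals: Apollo 20, Ember 14, Kestrel 13, Forge 7 → Apollo.
The two rules agree on Apollo.

Yes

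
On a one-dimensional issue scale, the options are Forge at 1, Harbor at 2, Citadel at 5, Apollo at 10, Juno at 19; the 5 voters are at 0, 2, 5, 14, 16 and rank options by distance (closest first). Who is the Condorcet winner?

With single-peaked preferences on a line, the Condorcet winner is the candidate closest to the median voter.
The median voter (position 5) is closest to Citadel at 5.
Check: Citadel vs Apollo — voters closer to Citadel: 3 of 5.

Citadel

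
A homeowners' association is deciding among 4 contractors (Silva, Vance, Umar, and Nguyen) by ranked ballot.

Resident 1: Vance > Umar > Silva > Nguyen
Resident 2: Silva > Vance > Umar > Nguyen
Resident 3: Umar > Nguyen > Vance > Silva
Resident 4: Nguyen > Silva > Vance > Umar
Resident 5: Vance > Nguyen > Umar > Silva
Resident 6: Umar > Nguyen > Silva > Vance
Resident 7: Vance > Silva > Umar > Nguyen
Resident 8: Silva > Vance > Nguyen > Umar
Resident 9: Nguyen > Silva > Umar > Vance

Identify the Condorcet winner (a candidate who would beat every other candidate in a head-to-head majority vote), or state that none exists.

There is no Condorcet winner

Head-to-head results (9 voters total):
Silva vs Vance: Silva wins 5–4.
Silva vs Umar: Silva wins 5–4.
Silva vs Nguyen: Nguyen wins 5–4.
Vance vs Umar: Vance wins 6–3.
Vance vs Nguyen: Vance wins 5–4.
Umar vs Nguyen: Umar wins 5–4.
No candidate beats all others: Silva beats Vance beats Nguyen beats Silva, a majority cycle.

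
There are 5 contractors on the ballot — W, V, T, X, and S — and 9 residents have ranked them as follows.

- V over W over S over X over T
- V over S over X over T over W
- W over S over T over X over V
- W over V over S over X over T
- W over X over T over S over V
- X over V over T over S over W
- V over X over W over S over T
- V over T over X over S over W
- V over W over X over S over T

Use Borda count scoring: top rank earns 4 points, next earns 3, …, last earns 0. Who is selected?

V

Borda scores:
  W: 3 + 0 + 4 + 4 + 4 + 0 + 2 + 0 + 3 = 20
  V: 4 + 4 + 0 + 3 + 0 + 3 + 4 + 4 + 4 = 26
  T: 0 + 1 + 2 + 0 + 2 + 2 + 0 + 3 + 0 = 10
  X: 1 + 2 + 1 + 1 + 3 + 4 + 3 + 2 + 2 = 19
  S: 2 + 3 + 3 + 2 + 1 + 1 + 1 + 1 + 1 = 15
V has the highest total.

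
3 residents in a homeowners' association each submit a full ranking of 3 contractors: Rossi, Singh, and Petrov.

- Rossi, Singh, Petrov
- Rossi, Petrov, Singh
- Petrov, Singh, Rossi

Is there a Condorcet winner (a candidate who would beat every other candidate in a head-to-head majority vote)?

Head-to-head results (3 voters total):
Rossi vs Singh: Rossi wins 2–1.
Rossi vs Petrov: Rossi wins 2–1.
Singh vs Petrov: Petrov wins 2–1.
Rossi beats each rival — Singh (2–1), Petrov (2–1) — so Rossi is the Condorcet winner.

Yes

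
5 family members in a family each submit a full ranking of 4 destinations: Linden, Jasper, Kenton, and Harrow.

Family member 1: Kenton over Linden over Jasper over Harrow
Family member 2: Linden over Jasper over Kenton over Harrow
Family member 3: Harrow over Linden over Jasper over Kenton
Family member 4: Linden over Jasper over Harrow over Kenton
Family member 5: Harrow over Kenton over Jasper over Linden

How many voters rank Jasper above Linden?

Ballots ranking Jasper above Linden: 1.
Ballots ranking Linden above Jasper: 4.
So 1 of 5 voters prefer Jasper to Linden.

1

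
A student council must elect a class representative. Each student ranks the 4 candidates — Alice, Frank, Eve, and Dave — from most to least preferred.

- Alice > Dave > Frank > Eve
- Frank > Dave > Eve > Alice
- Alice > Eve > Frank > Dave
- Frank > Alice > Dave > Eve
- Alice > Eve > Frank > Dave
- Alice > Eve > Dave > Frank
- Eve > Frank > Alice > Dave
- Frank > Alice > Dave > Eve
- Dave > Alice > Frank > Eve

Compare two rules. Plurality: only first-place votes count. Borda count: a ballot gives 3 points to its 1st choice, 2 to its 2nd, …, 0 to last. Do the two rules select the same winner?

Plurality first-place counts: Alice 4, Frank 3, Eve 1, Dave 1 → Alice.
Borda totals: Alice 19, Frank 15, Eve 10, Dave 10 → Alice.
The two rules agree on Alice.

Yes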